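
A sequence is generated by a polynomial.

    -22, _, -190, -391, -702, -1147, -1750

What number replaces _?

-75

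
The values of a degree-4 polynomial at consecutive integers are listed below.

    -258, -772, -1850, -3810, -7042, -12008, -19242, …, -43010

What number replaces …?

Using the first 7 terms:
D1: -514  -1078  -1960  -3232  -4966  -7234
D2: -564  -882  -1272  -1734  -2268
D3: -318  -390  -462  -534
D4: -72  -72  -72
Constant fourth difference = -72.
Extend forward: -534 − 72 = -606;  -2268 − 606 = -2874;  -7234 − 2874 = -10108;  -19242 − 10108 = -29350

-29350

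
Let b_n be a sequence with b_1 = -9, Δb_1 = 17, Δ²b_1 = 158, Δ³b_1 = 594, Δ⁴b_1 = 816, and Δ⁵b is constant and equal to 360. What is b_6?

Build the table forward from the leading diagonal:
D5: 360, 360, 360, 360, 360, 360
D4: 816, 1176, 1536, 1896, 2256, 2616
D3: 594, 1410, 2586, 4122, 6018, 8274
D2: 158, 752, 2162, 4748, 8870, 14888
D1: 17, 175, 927, 3089, 7837, 16707
b: -9, 8, 183, 1110, 4199, 12036

12036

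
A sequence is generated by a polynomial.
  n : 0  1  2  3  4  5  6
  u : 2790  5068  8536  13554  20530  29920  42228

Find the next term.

D1: 2278 , 3468 , 5018 , 6976 , 9390 , 12308
D2: 1190 , 1550 , 1958 , 2414 , 2918
D3: 360 , 408 , 456 , 504
D4: 48 , 48 , 48
Constant fourth difference = 48, so extend:
504 + 48 = 552;  2918 + 552 = 3470;  12308 + 3470 = 15778;  42228 + 15778 = 58006

58006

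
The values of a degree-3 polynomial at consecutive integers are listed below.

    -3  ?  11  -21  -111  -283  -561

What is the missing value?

Using the last 5 terms:
-32, -90, -172, -278
-58, -82, -106
-24, -24
Constant third difference = -24.
Extend backward: -58 + 24 = -34;  -32 + 34 = 2;  11 − 2 = 9

9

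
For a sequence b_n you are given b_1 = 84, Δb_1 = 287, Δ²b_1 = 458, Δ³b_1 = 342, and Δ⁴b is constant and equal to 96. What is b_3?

1116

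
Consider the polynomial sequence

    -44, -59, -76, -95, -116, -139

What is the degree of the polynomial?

2

First differences: -15, -17, -19, -21, -23
Second differences: -2, -2, -2, -2
The second differences are constant, so the polynomial has degree 2.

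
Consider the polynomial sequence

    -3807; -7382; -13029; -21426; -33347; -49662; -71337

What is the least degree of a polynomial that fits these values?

4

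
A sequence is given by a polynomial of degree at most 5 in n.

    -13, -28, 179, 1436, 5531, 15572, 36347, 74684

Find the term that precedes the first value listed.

First differences: -15, 207, 1257, 4095, 10041, 20775, 38337
Second differences: 222, 1050, 2838, 5946, 10734, 17562
Third differences: 828, 1788, 3108, 4788, 6828
Fourth differences: 960, 1320, 1680, 2040
Fifth differences: 360, 360, 360
The fifth differences are constant at 360.
Work back: 960 − 360 = 600;  828 − 600 = 228;  222 − 228 = -6;  -15 + 6 = -9;  -13 + 9 = -4

-4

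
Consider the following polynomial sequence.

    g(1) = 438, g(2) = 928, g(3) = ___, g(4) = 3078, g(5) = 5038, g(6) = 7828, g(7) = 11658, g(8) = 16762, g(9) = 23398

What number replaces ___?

Using the last 6 terms:
D1: 1960  2790  3830  5104  6636
D2: 830  1040  1274  1532
D3: 210  234  258
D4: 24  24
Constant fourth difference = 24.
Extend backward: 210 − 24 = 186;  830 − 186 = 644;  1960 − 644 = 1316;  3078 − 1316 = 1762

1762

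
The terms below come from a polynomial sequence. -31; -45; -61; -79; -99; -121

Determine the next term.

-145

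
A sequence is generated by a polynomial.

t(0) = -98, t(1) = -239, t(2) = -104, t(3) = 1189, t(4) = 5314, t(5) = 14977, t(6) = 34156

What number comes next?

68341

Δ: -141  135  1293  4125  9663  19179
Δ²: 276  1158  2832  5538  9516
Δ³: 882  1674  2706  3978
Δ⁴: 792  1032  1272
Δ⁵: 240  240
Fifth differences constant at 240.
1272 + 240 = 1512;  3978 + 1512 = 5490;  9516 + 5490 = 15006;  19179 + 15006 = 34185;  34156 + 34185 = 68341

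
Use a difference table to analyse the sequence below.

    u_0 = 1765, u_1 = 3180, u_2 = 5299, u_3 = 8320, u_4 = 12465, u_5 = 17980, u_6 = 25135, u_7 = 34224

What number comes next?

45565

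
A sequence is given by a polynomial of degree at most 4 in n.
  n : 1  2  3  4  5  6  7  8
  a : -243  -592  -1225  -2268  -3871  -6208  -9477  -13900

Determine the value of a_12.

Δ: -349, -633, -1043, -1603, -2337, -3269, -4423
Δ²: -284, -410, -560, -734, -932, -1154
Δ³: -126, -150, -174, -198, -222
Δ⁴: -24, -24, -24, -24
Constant fourth difference = -24, so extend:
-222 − 24 = -246;  -1154 − 246 = -1400;  -4423 − 1400 = -5823;  -13900 − 5823 = -19723
-246 − 24 = -270;  -1400 − 270 = -1670;  -5823 − 1670 = -7493;  -19723 − 7493 = -27216
-270 − 24 = -294;  -1670 − 294 = -1964;  -7493 − 1964 = -9457;  -27216 − 9457 = -36673
-294 − 24 = -318;  -1964 − 318 = -2282;  -9457 − 2282 = -11739;  -36673 − 11739 = -48412

-48412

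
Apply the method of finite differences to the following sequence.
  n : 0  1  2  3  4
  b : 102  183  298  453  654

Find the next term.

907

81, 115, 155, 201
34, 40, 46
6, 6
Third differences constant at 6.
46 + 6 = 52;  201 + 52 = 253;  654 + 253 = 907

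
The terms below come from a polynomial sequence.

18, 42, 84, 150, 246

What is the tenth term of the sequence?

1386

24 , 42 , 66 , 96
18 , 24 , 30
6 , 6
Third differences constant at 6.
30 + 6 = 36;  96 + 36 = 132;  246 + 132 = 378
36 + 6 = 42;  132 + 42 = 174;  378 + 174 = 552
42 + 6 = 48;  174 + 48 = 222;  552 + 222 = 774
48 + 6 = 54;  222 + 54 = 276;  774 + 276 = 1050
54 + 6 = 60;  276 + 60 = 336;  1050 + 336 = 1386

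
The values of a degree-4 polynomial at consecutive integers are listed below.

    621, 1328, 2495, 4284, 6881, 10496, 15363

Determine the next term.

707, 1167, 1789, 2597, 3615, 4867
460, 622, 808, 1018, 1252
162, 186, 210, 234
24, 24, 24
Fourth differences constant at 24.
234 + 24 = 258;  1252 + 258 = 1510;  4867 + 1510 = 6377;  15363 + 6377 = 21740

21740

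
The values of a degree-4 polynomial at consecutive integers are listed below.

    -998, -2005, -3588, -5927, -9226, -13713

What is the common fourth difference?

-24

First differences: -1007, -1583, -2339, -3299, -4487
Second differences: -576, -756, -960, -1188
Third differences: -180, -204, -228
Fourth differences: -24, -24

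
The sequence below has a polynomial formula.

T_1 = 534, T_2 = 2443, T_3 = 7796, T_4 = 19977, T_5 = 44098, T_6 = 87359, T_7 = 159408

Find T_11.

D1: 1909  5353  12181  24121  43261  72049
D2: 3444  6828  11940  19140  28788
D3: 3384  5112  7200  9648
D4: 1728  2088  2448
D5: 360  360
Constant fifth difference = 360, so extend:
2448 + 360 = 2808;  9648 + 2808 = 12456;  28788 + 12456 = 41244;  72049 + 41244 = 113293;  159408 + 113293 = 272701
2808 + 360 = 3168;  12456 + 3168 = 15624;  41244 + 15624 = 56868;  113293 + 56868 = 170161;  272701 + 170161 = 442862
3168 + 360 = 3528;  15624 + 3528 = 19152;  56868 + 19152 = 76020;  170161 + 76020 = 246181;  442862 + 246181 = 689043
3528 + 360 = 3888;  19152 + 3888 = 23040;  76020 + 23040 = 99060;  246181 + 99060 = 345241;  689043 + 345241 = 1034284

1034284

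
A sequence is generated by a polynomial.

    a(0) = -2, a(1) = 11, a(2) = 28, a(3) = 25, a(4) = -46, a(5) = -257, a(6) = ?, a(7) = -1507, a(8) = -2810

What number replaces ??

Using the first 6 terms:
13  17  -3  -71  -211
4  -20  -68  -140
-24  -48  -72
-24  -24
Constant fourth difference = -24.
Extend forward: -72 − 24 = -96;  -140 − 96 = -236;  -211 − 236 = -447;  -257 − 447 = -704

-704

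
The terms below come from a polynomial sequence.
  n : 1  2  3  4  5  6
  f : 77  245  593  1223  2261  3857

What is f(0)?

168, 348, 630, 1038, 1596
180, 282, 408, 558
102, 126, 150
24, 24
The fourth differences are constant at 24.
Work back: 102 − 24 = 78;  180 − 78 = 102;  168 − 102 = 66;  77 − 66 = 11

11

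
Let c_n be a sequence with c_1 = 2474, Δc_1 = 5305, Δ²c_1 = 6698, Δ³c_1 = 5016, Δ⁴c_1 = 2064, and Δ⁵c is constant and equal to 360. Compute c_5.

Build the table forward from the leading diagonal:
D5: 360, 360, 360, 360, 360
D4: 2064, 2424, 2784, 3144, 3504
D3: 5016, 7080, 9504, 12288, 15432
D2: 6698, 11714, 18794, 28298, 40586
D1: 5305, 12003, 23717, 42511, 70809
c: 2474, 7779, 19782, 43499, 86010

86010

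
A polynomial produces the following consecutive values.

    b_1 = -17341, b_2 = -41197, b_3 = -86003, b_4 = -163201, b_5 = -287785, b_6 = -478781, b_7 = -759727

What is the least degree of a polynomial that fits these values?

D1: -23856, -44806, -77198, -124584, -190996, -280946
D2: -20950, -32392, -47386, -66412, -89950
D3: -11442, -14994, -19026, -23538
D4: -3552, -4032, -4512
D5: -480, -480
The fifth differences are constant, so the polynomial has degree 5.

5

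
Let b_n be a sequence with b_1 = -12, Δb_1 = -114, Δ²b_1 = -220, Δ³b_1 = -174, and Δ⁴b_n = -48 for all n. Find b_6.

Build the table forward from the leading diagonal:
Δ⁴: -48, -48, -48, -48, -48, -48
Δ³: -174, -222, -270, -318, -366, -414
Δ²: -220, -394, -616, -886, -1204, -1570
Δ: -114, -334, -728, -1344, -2230, -3434
b: -12, -126, -460, -1188, -2532, -4762

-4762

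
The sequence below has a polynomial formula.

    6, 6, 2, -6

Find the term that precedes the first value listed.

2

Δ: 0, -4, -8
Δ²: -4, -4
The second differences are constant at -4.
Work back: 0 + 4 = 4;  6 − 4 = 2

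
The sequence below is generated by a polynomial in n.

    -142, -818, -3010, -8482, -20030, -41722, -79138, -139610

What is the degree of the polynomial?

5

D1: -676, -2192, -5472, -11548, -21692, -37416, -60472
D2: -1516, -3280, -6076, -10144, -15724, -23056
D3: -1764, -2796, -4068, -5580, -7332
D4: -1032, -1272, -1512, -1752
D5: -240, -240, -240
The fifth differences are constant, so the polynomial has degree 5.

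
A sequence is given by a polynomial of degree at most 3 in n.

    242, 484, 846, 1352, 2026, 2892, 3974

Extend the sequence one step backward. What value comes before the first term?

96

Δ: 242  362  506  674  866  1082
Δ²: 120  144  168  192  216
Δ³: 24  24  24  24
The third differences are constant at 24.
Work back: 120 − 24 = 96;  242 − 96 = 146;  242 − 146 = 96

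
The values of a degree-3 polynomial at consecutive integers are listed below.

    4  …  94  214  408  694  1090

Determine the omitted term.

30

Using the last 5 terms:
First differences: 120  194  286  396
Second differences: 74  92  110
Third differences: 18  18
Constant third difference = 18.
Extend backward: 74 − 18 = 56;  120 − 56 = 64;  94 − 64 = 30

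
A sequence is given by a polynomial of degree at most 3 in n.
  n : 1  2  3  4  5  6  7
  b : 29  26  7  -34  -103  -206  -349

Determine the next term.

-538

Δ: -3 , -19 , -41 , -69 , -103 , -143
Δ²: -16 , -22 , -28 , -34 , -40
Δ³: -6 , -6 , -6 , -6
Constant third difference = -6, so extend:
-40 − 6 = -46;  -143 − 46 = -189;  -349 − 189 = -538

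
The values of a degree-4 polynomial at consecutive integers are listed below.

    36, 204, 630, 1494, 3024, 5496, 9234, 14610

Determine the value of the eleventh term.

D1: 168, 426, 864, 1530, 2472, 3738, 5376
D2: 258, 438, 666, 942, 1266, 1638
D3: 180, 228, 276, 324, 372
D4: 48, 48, 48, 48
Fourth differences constant at 48.
372 + 48 = 420;  1638 + 420 = 2058;  5376 + 2058 = 7434;  14610 + 7434 = 22044
420 + 48 = 468;  2058 + 468 = 2526;  7434 + 2526 = 9960;  22044 + 9960 = 32004
468 + 48 = 516;  2526 + 516 = 3042;  9960 + 3042 = 13002;  32004 + 13002 = 45006

45006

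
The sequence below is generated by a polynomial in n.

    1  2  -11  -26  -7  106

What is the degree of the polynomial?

4

D1: 1, -13, -15, 19, 113
D2: -14, -2, 34, 94
D3: 12, 36, 60
D4: 24, 24
The fourth differences are constant, so the polynomial has degree 4.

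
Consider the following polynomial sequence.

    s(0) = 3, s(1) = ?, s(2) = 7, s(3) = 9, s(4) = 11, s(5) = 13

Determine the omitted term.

Using the last 4 terms:
D1: 2, 2, 2
Constant first difference = 2.
Extend backward: 7 − 2 = 5

5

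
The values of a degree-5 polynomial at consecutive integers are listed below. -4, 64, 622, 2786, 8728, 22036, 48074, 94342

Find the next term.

170836

Δ: 68  558  2164  5942  13308  26038  46268
Δ²: 490  1606  3778  7366  12730  20230
Δ³: 1116  2172  3588  5364  7500
Δ⁴: 1056  1416  1776  2136
Δ⁵: 360  360  360
The fifth differences are constant (360).
2136 + 360 = 2496;  7500 + 2496 = 9996;  20230 + 9996 = 30226;  46268 + 30226 = 76494;  94342 + 76494 = 170836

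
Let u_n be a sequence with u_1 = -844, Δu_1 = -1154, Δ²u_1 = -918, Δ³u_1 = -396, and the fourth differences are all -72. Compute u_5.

-12624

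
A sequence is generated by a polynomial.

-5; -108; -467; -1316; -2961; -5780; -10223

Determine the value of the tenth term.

-38876

-103 , -359 , -849 , -1645 , -2819 , -4443
-256 , -490 , -796 , -1174 , -1624
-234 , -306 , -378 , -450
-72 , -72 , -72
Fourth differences constant at -72.
-450 − 72 = -522;  -1624 − 522 = -2146;  -4443 − 2146 = -6589;  -10223 − 6589 = -16812
-522 − 72 = -594;  -2146 − 594 = -2740;  -6589 − 2740 = -9329;  -16812 − 9329 = -26141
-594 − 72 = -666;  -2740 − 666 = -3406;  -9329 − 3406 = -12735;  -26141 − 12735 = -38876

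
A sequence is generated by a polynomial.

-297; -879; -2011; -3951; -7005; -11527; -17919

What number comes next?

-26631

D1: -582, -1132, -1940, -3054, -4522, -6392
D2: -550, -808, -1114, -1468, -1870
D3: -258, -306, -354, -402
D4: -48, -48, -48
The fourth differences are constant (-48).
-402 − 48 = -450;  -1870 − 450 = -2320;  -6392 − 2320 = -8712;  -17919 − 8712 = -26631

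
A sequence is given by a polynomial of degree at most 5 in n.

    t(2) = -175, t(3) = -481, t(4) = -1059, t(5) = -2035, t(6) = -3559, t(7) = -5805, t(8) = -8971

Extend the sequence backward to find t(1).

-39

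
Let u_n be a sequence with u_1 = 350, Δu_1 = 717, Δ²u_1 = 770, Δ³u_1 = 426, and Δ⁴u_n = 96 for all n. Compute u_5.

Build the table forward from the leading diagonal:
Fourth differences: 96  96  96  96  96
Third differences: 426  522  618  714  810
Second differences: 770  1196  1718  2336  3050
First differences: 717  1487  2683  4401  6737
u: 350  1067  2554  5237  9638

9638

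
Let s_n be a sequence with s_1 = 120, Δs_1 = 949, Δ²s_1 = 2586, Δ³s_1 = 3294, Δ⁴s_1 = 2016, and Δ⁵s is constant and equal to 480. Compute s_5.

Build the table forward from the leading diagonal:
Δ⁵: 480  480  480  480  480
Δ⁴: 2016  2496  2976  3456  3936
Δ³: 3294  5310  7806  10782  14238
Δ²: 2586  5880  11190  18996  29778
Δ: 949  3535  9415  20605  39601
s: 120  1069  4604  14019  34624

34624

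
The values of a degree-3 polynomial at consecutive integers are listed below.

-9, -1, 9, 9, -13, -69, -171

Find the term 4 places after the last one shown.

-1279

8 , 10 , 0 , -22 , -56 , -102
2 , -10 , -22 , -34 , -46
-12 , -12 , -12 , -12
Constant third difference = -12, so extend:
-46 − 12 = -58;  -102 − 58 = -160;  -171 − 160 = -331
-58 − 12 = -70;  -160 − 70 = -230;  -331 − 230 = -561
-70 − 12 = -82;  -230 − 82 = -312;  -561 − 312 = -873
-82 − 12 = -94;  -312 − 94 = -406;  -873 − 406 = -1279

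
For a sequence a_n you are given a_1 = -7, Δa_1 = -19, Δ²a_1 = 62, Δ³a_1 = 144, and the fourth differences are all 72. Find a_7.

Build the table forward from the leading diagonal:
D4: 72, 72, 72, 72, 72, 72, 72
D3: 144, 216, 288, 360, 432, 504, 576
D2: 62, 206, 422, 710, 1070, 1502, 2006
D1: -19, 43, 249, 671, 1381, 2451, 3953
a: -7, -26, 17, 266, 937, 2318, 4769

4769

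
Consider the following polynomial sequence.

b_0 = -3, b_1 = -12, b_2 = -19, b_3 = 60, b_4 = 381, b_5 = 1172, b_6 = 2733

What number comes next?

5436

-9  -7  79  321  791  1561
2  86  242  470  770
84  156  228  300
72  72  72
Fourth differences constant at 72.
300 + 72 = 372;  770 + 372 = 1142;  1561 + 1142 = 2703;  2733 + 2703 = 5436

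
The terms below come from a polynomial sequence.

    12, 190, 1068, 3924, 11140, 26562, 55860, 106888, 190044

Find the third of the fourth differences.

D1: 178, 878, 2856, 7216, 15422, 29298, 51028, 83156
D2: 700, 1978, 4360, 8206, 13876, 21730, 32128
D3: 1278, 2382, 3846, 5670, 7854, 10398
D4: 1104, 1464, 1824, 2184, 2544
D5: 360, 360, 360, 360

1824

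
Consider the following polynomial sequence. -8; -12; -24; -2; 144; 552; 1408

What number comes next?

-4, -12, 22, 146, 408, 856
-8, 34, 124, 262, 448
42, 90, 138, 186
48, 48, 48
Fourth differences constant at 48.
186 + 48 = 234;  448 + 234 = 682;  856 + 682 = 1538;  1408 + 1538 = 2946

2946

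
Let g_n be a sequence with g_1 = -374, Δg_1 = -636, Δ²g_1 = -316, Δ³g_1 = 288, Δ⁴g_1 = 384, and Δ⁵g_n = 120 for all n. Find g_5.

Build the table forward from the leading diagonal:
Fifth differences: 120, 120, 120, 120, 120
Fourth differences: 384, 504, 624, 744, 864
Third differences: 288, 672, 1176, 1800, 2544
Second differences: -316, -28, 644, 1820, 3620
First differences: -636, -952, -980, -336, 1484
g: -374, -1010, -1962, -2942, -3278

-3278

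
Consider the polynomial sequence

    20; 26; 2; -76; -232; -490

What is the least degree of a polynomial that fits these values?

3

6, -24, -78, -156, -258
-30, -54, -78, -102
-24, -24, -24
The third differences are constant, so the polynomial has degree 3.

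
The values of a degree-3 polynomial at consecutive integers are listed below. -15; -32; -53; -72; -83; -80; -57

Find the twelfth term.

568

Δ: -17  -21  -19  -11  3  23
Δ²: -4  2  8  14  20
Δ³: 6  6  6  6
The third differences are constant (6).
20 + 6 = 26;  23 + 26 = 49;  -57 + 49 = -8
26 + 6 = 32;  49 + 32 = 81;  -8 + 81 = 73
32 + 6 = 38;  81 + 38 = 119;  73 + 119 = 192
38 + 6 = 44;  119 + 44 = 163;  192 + 163 = 355
44 + 6 = 50;  163 + 50 = 213;  355 + 213 = 568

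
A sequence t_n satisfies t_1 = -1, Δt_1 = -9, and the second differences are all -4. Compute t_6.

-86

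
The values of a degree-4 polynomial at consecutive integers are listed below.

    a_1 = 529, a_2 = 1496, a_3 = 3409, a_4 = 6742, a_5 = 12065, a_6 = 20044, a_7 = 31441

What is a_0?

130

D1: 967  1913  3333  5323  7979  11397
D2: 946  1420  1990  2656  3418
D3: 474  570  666  762
D4: 96  96  96
The fourth differences are constant at 96.
Work back: 474 − 96 = 378;  946 − 378 = 568;  967 − 568 = 399;  529 − 399 = 130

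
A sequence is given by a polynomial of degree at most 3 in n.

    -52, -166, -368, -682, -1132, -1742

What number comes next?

-2536

-114, -202, -314, -450, -610
-88, -112, -136, -160
-24, -24, -24
Third differences constant at -24.
-160 − 24 = -184;  -610 − 184 = -794;  -1742 − 794 = -2536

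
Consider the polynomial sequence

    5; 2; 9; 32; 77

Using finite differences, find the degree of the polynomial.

3

Δ: -3, 7, 23, 45
Δ²: 10, 16, 22
Δ³: 6, 6
The third differences are constant, so the polynomial has degree 3.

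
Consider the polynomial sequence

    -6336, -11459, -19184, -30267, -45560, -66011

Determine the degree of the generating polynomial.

4

-5123, -7725, -11083, -15293, -20451
-2602, -3358, -4210, -5158
-756, -852, -948
-96, -96
The fourth differences are constant, so the polynomial has degree 4.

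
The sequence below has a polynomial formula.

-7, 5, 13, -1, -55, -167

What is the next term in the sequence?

-355

First differences: 12 , 8 , -14 , -54 , -112
Second differences: -4 , -22 , -40 , -58
Third differences: -18 , -18 , -18
The third differences are constant (-18).
-58 − 18 = -76;  -112 − 76 = -188;  -167 − 188 = -355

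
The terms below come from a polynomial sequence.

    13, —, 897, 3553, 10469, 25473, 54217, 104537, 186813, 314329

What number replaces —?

137

Using the last 8 terms:
2656, 6916, 15004, 28744, 50320, 82276, 127516
4260, 8088, 13740, 21576, 31956, 45240
3828, 5652, 7836, 10380, 13284
1824, 2184, 2544, 2904
360, 360, 360
Constant fifth difference = 360.
Extend backward: 1824 − 360 = 1464;  3828 − 1464 = 2364;  4260 − 2364 = 1896;  2656 − 1896 = 760;  897 − 760 = 137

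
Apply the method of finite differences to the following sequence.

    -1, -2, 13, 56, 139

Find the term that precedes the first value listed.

D1: -1  15  43  83
D2: 16  28  40
D3: 12  12
The third differences are constant at 12.
Work back: 16 − 12 = 4;  -1 − 4 = -5;  -1 + 5 = 4

4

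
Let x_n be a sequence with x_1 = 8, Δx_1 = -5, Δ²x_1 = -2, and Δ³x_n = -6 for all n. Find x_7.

Build the table forward from the leading diagonal:
Third differences: -6, -6, -6, -6, -6, -6, -6
Second differences: -2, -8, -14, -20, -26, -32, -38
First differences: -5, -7, -15, -29, -49, -75, -107
x: 8, 3, -4, -19, -48, -97, -172

-172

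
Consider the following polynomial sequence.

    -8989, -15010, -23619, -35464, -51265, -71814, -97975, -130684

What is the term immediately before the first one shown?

D1: -6021  -8609  -11845  -15801  -20549  -26161  -32709
D2: -2588  -3236  -3956  -4748  -5612  -6548
D3: -648  -720  -792  -864  -936
D4: -72  -72  -72  -72
The fourth differences are constant at -72.
Work back: -648 + 72 = -576;  -2588 + 576 = -2012;  -6021 + 2012 = -4009;  -8989 + 4009 = -4980

-4980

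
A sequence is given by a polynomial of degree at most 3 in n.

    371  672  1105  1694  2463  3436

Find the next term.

D1: 301, 433, 589, 769, 973
D2: 132, 156, 180, 204
D3: 24, 24, 24
The third differences are constant (24).
204 + 24 = 228;  973 + 228 = 1201;  3436 + 1201 = 4637

4637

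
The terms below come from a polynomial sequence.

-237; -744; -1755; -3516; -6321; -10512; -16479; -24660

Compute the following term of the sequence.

D1: -507  -1011  -1761  -2805  -4191  -5967  -8181
D2: -504  -750  -1044  -1386  -1776  -2214
D3: -246  -294  -342  -390  -438
D4: -48  -48  -48  -48
Fourth differences constant at -48.
-438 − 48 = -486;  -2214 − 486 = -2700;  -8181 − 2700 = -10881;  -24660 − 10881 = -35541

-35541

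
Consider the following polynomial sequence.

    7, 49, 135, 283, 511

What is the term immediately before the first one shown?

-9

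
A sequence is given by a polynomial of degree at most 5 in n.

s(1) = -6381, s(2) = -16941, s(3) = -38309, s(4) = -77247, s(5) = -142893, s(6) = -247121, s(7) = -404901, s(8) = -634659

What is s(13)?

-3795309

First differences: -10560  -21368  -38938  -65646  -104228  -157780  -229758
Second differences: -10808  -17570  -26708  -38582  -53552  -71978
Third differences: -6762  -9138  -11874  -14970  -18426
Fourth differences: -2376  -2736  -3096  -3456
Fifth differences: -360  -360  -360
Constant fifth difference = -360, so extend:
-3456 − 360 = -3816;  -18426 − 3816 = -22242;  -71978 − 22242 = -94220;  -229758 − 94220 = -323978;  -634659 − 323978 = -958637
-3816 − 360 = -4176;  -22242 − 4176 = -26418;  -94220 − 26418 = -120638;  -323978 − 120638 = -444616;  -958637 − 444616 = -1403253
-4176 − 360 = -4536;  -26418 − 4536 = -30954;  -120638 − 30954 = -151592;  -444616 − 151592 = -596208;  -1403253 − 596208 = -1999461
-4536 − 360 = -4896;  -30954 − 4896 = -35850;  -151592 − 35850 = -187442;  -596208 − 187442 = -783650;  -1999461 − 783650 = -2783111
-4896 − 360 = -5256;  -35850 − 5256 = -41106;  -187442 − 41106 = -228548;  -783650 − 228548 = -1012198;  -2783111 − 1012198 = -3795309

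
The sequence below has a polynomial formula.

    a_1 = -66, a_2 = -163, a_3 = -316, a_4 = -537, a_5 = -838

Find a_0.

First differences: -97, -153, -221, -301
Second differences: -56, -68, -80
Third differences: -12, -12
The third differences are constant at -12.
Work back: -56 + 12 = -44;  -97 + 44 = -53;  -66 + 53 = -13

-13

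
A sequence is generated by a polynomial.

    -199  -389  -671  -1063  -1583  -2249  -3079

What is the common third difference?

First differences: -190, -282, -392, -520, -666, -830
Second differences: -92, -110, -128, -146, -164
Third differences: -18, -18, -18, -18

-18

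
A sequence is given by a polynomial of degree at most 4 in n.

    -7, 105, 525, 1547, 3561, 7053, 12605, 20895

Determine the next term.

D1: 112, 420, 1022, 2014, 3492, 5552, 8290
D2: 308, 602, 992, 1478, 2060, 2738
D3: 294, 390, 486, 582, 678
D4: 96, 96, 96, 96
Constant fourth difference = 96, so extend:
678 + 96 = 774;  2738 + 774 = 3512;  8290 + 3512 = 11802;  20895 + 11802 = 32697

32697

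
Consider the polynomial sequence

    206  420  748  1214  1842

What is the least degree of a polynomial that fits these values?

D1: 214, 328, 466, 628
D2: 114, 138, 162
D3: 24, 24
The third differences are constant, so the polynomial has degree 3.

3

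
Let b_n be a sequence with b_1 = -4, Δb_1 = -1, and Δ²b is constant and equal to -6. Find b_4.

-25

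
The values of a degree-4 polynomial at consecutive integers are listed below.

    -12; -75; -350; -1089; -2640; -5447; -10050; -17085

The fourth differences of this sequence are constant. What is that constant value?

First differences: -63, -275, -739, -1551, -2807, -4603, -7035
Second differences: -212, -464, -812, -1256, -1796, -2432
Third differences: -252, -348, -444, -540, -636
Fourth differences: -96, -96, -96, -96

-96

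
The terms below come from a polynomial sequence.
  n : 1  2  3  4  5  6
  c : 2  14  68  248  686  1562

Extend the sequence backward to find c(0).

-4

Δ: 12  54  180  438  876
Δ²: 42  126  258  438
Δ³: 84  132  180
Δ⁴: 48  48
The fourth differences are constant at 48.
Work back: 84 − 48 = 36;  42 − 36 = 6;  12 − 6 = 6;  2 − 6 = -4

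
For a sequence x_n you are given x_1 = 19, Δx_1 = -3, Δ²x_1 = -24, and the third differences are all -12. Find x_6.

Build the table forward from the leading diagonal:
Δ³: -12  -12  -12  -12  -12  -12
Δ²: -24  -36  -48  -60  -72  -84
Δ: -3  -27  -63  -111  -171  -243
x: 19  16  -11  -74  -185  -356

-356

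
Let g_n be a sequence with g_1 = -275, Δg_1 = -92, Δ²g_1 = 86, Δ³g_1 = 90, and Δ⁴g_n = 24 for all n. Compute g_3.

Build the table forward from the leading diagonal:
D4: 24, 24, 24
D3: 90, 114, 138
D2: 86, 176, 290
D1: -92, -6, 170
g: -275, -367, -373

-373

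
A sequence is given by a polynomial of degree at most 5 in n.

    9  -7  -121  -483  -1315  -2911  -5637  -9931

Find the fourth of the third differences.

D1: -16, -114, -362, -832, -1596, -2726, -4294
D2: -98, -248, -470, -764, -1130, -1568
D3: -150, -222, -294, -366, -438
D4: -72, -72, -72, -72

-366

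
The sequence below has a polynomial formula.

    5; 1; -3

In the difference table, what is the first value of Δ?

First differences: -4, -4

-4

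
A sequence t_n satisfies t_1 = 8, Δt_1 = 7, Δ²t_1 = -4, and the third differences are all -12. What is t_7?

-250

Build the table forward from the leading diagonal:
Δ³: -12  -12  -12  -12  -12  -12  -12
Δ²: -4  -16  -28  -40  -52  -64  -76
Δ: 7  3  -13  -41  -81  -133  -197
t: 8  15  18  5  -36  -117  -250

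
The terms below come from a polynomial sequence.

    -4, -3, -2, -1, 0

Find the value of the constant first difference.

Δ: 1, 1, 1, 1

1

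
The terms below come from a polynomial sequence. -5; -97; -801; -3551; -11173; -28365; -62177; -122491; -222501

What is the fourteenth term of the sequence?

D1: -92, -704, -2750, -7622, -17192, -33812, -60314, -100010
D2: -612, -2046, -4872, -9570, -16620, -26502, -39696
D3: -1434, -2826, -4698, -7050, -9882, -13194
D4: -1392, -1872, -2352, -2832, -3312
D5: -480, -480, -480, -480
Fifth differences constant at -480.
-3312 − 480 = -3792;  -13194 − 3792 = -16986;  -39696 − 16986 = -56682;  -100010 − 56682 = -156692;  -222501 − 156692 = -379193
-3792 − 480 = -4272;  -16986 − 4272 = -21258;  -56682 − 21258 = -77940;  -156692 − 77940 = -234632;  -379193 − 234632 = -613825
-4272 − 480 = -4752;  -21258 − 4752 = -26010;  -77940 − 26010 = -103950;  -234632 − 103950 = -338582;  -613825 − 338582 = -952407
-4752 − 480 = -5232;  -26010 − 5232 = -31242;  -103950 − 31242 = -135192;  -338582 − 135192 = -473774;  -952407 − 473774 = -1426181
-5232 − 480 = -5712;  -31242 − 5712 = -36954;  -135192 − 36954 = -172146;  -473774 − 172146 = -645920;  -1426181 − 645920 = -2072101

-2072101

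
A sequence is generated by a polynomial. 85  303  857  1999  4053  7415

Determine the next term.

218 , 554 , 1142 , 2054 , 3362
336 , 588 , 912 , 1308
252 , 324 , 396
72 , 72
The fourth differences are constant (72).
396 + 72 = 468;  1308 + 468 = 1776;  3362 + 1776 = 5138;  7415 + 5138 = 12553

12553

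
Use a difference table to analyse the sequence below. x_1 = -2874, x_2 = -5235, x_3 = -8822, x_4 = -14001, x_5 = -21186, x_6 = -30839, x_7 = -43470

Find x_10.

First differences: -2361  -3587  -5179  -7185  -9653  -12631
Second differences: -1226  -1592  -2006  -2468  -2978
Third differences: -366  -414  -462  -510
Fourth differences: -48  -48  -48
The fourth differences are constant (-48).
-510 − 48 = -558;  -2978 − 558 = -3536;  -12631 − 3536 = -16167;  -43470 − 16167 = -59637
-558 − 48 = -606;  -3536 − 606 = -4142;  -16167 − 4142 = -20309;  -59637 − 20309 = -79946
-606 − 48 = -654;  -4142 − 654 = -4796;  -20309 − 4796 = -25105;  -79946 − 25105 = -105051

-105051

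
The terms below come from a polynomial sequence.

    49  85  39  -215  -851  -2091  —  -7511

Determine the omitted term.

Using the first 6 terms:
D1: 36  -46  -254  -636  -1240
D2: -82  -208  -382  -604
D3: -126  -174  -222
D4: -48  -48
Constant fourth difference = -48.
Extend forward: -222 − 48 = -270;  -604 − 270 = -874;  -1240 − 874 = -2114;  -2091 − 2114 = -4205

-4205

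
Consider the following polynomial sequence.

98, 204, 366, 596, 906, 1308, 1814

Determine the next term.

2436

D1: 106  162  230  310  402  506
D2: 56  68  80  92  104
D3: 12  12  12  12
Third differences constant at 12.
104 + 12 = 116;  506 + 116 = 622;  1814 + 622 = 2436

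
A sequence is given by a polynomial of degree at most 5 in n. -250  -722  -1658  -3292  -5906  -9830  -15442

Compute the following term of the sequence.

-23168

Δ: -472 , -936 , -1634 , -2614 , -3924 , -5612
Δ²: -464 , -698 , -980 , -1310 , -1688
Δ³: -234 , -282 , -330 , -378
Δ⁴: -48 , -48 , -48
Fourth differences constant at -48.
-378 − 48 = -426;  -1688 − 426 = -2114;  -5612 − 2114 = -7726;  -15442 − 7726 = -23168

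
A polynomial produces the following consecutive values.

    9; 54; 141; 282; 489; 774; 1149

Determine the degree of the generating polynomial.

3

D1: 45, 87, 141, 207, 285, 375
D2: 42, 54, 66, 78, 90
D3: 12, 12, 12, 12
The third differences are constant, so the polynomial has degree 3.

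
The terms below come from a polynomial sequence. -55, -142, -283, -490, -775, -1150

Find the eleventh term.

First differences: -87  -141  -207  -285  -375
Second differences: -54  -66  -78  -90
Third differences: -12  -12  -12
Constant third difference = -12, so extend:
-90 − 12 = -102;  -375 − 102 = -477;  -1150 − 477 = -1627
-102 − 12 = -114;  -477 − 114 = -591;  -1627 − 591 = -2218
-114 − 12 = -126;  -591 − 126 = -717;  -2218 − 717 = -2935
-126 − 12 = -138;  -717 − 138 = -855;  -2935 − 855 = -3790
-138 − 12 = -150;  -855 − 150 = -1005;  -3790 − 1005 = -4795

-4795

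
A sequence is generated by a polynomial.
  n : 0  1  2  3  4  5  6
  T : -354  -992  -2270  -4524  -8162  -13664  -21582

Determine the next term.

-32540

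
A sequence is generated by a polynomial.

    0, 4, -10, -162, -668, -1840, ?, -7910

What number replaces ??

-4086

Using the first 6 terms:
First differences: 4, -14, -152, -506, -1172
Second differences: -18, -138, -354, -666
Third differences: -120, -216, -312
Fourth differences: -96, -96
Constant fourth difference = -96.
Extend forward: -312 − 96 = -408;  -666 − 408 = -1074;  -1172 − 1074 = -2246;  -1840 − 2246 = -4086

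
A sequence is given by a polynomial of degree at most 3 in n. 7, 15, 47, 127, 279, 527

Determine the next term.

Δ: 8, 32, 80, 152, 248
Δ²: 24, 48, 72, 96
Δ³: 24, 24, 24
The third differences are constant (24).
96 + 24 = 120;  248 + 120 = 368;  527 + 368 = 895

895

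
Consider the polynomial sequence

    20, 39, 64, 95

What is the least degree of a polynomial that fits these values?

Δ: 19, 25, 31
Δ²: 6, 6
The second differences are constant, so the polynomial has degree 2.

2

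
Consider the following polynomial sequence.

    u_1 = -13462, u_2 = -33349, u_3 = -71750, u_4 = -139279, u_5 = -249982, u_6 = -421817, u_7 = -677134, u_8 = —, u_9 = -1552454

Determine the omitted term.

-1043155

Using the first 7 terms:
First differences: -19887, -38401, -67529, -110703, -171835, -255317
Second differences: -18514, -29128, -43174, -61132, -83482
Third differences: -10614, -14046, -17958, -22350
Fourth differences: -3432, -3912, -4392
Fifth differences: -480, -480
Constant fifth difference = -480.
Extend forward: -4392 − 480 = -4872;  -22350 − 4872 = -27222;  -83482 − 27222 = -110704;  -255317 − 110704 = -366021;  -677134 − 366021 = -1043155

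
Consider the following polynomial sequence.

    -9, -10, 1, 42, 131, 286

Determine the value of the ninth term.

D1: -1  11  41  89  155
D2: 12  30  48  66
D3: 18  18  18
The third differences are constant (18).
66 + 18 = 84;  155 + 84 = 239;  286 + 239 = 525
84 + 18 = 102;  239 + 102 = 341;  525 + 341 = 866
102 + 18 = 120;  341 + 120 = 461;  866 + 461 = 1327

1327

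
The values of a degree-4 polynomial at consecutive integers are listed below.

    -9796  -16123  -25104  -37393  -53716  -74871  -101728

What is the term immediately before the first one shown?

Δ: -6327  -8981  -12289  -16323  -21155  -26857
Δ²: -2654  -3308  -4034  -4832  -5702
Δ³: -654  -726  -798  -870
Δ⁴: -72  -72  -72
The fourth differences are constant at -72.
Work back: -654 + 72 = -582;  -2654 + 582 = -2072;  -6327 + 2072 = -4255;  -9796 + 4255 = -5541

-5541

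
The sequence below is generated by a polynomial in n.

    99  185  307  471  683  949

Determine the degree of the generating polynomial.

3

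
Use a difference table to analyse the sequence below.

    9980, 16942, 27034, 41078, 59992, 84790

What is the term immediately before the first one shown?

5422

6962, 10092, 14044, 18914, 24798
3130, 3952, 4870, 5884
822, 918, 1014
96, 96
The fourth differences are constant at 96.
Work back: 822 − 96 = 726;  3130 − 726 = 2404;  6962 − 2404 = 4558;  9980 − 4558 = 5422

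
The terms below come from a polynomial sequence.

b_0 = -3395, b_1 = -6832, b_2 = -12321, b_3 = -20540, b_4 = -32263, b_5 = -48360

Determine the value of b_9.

-177248

First differences: -3437, -5489, -8219, -11723, -16097
Second differences: -2052, -2730, -3504, -4374
Third differences: -678, -774, -870
Fourth differences: -96, -96
Constant fourth difference = -96, so extend:
-870 − 96 = -966;  -4374 − 966 = -5340;  -16097 − 5340 = -21437;  -48360 − 21437 = -69797
-966 − 96 = -1062;  -5340 − 1062 = -6402;  -21437 − 6402 = -27839;  -69797 − 27839 = -97636
-1062 − 96 = -1158;  -6402 − 1158 = -7560;  -27839 − 7560 = -35399;  -97636 − 35399 = -133035
-1158 − 96 = -1254;  -7560 − 1254 = -8814;  -35399 − 8814 = -44213;  -133035 − 44213 = -177248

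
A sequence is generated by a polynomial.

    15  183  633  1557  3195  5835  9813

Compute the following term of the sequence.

D1: 168, 450, 924, 1638, 2640, 3978
D2: 282, 474, 714, 1002, 1338
D3: 192, 240, 288, 336
D4: 48, 48, 48
The fourth differences are constant (48).
336 + 48 = 384;  1338 + 384 = 1722;  3978 + 1722 = 5700;  9813 + 5700 = 15513

15513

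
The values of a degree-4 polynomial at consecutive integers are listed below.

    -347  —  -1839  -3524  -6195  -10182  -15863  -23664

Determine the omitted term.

Using the last 6 terms:
D1: -1685  -2671  -3987  -5681  -7801
D2: -986  -1316  -1694  -2120
D3: -330  -378  -426
D4: -48  -48
Constant fourth difference = -48.
Extend backward: -330 + 48 = -282;  -986 + 282 = -704;  -1685 + 704 = -981;  -1839 + 981 = -858

-858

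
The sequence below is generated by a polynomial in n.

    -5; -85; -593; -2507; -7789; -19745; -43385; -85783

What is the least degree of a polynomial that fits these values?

5

-80, -508, -1914, -5282, -11956, -23640, -42398
-428, -1406, -3368, -6674, -11684, -18758
-978, -1962, -3306, -5010, -7074
-984, -1344, -1704, -2064
-360, -360, -360
The fifth differences are constant, so the polynomial has degree 5.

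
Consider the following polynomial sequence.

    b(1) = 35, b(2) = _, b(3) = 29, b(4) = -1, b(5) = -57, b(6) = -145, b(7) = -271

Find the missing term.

Using the last 5 terms:
First differences: -30, -56, -88, -126
Second differences: -26, -32, -38
Third differences: -6, -6
Constant third difference = -6.
Extend backward: -26 + 6 = -20;  -30 + 20 = -10;  29 + 10 = 39

39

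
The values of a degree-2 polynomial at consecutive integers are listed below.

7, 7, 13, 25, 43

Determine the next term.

67

0, 6, 12, 18
6, 6, 6
Second differences constant at 6.
18 + 6 = 24;  43 + 24 = 67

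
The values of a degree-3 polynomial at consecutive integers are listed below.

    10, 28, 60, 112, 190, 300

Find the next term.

448

18 , 32 , 52 , 78 , 110
14 , 20 , 26 , 32
6 , 6 , 6
Third differences constant at 6.
32 + 6 = 38;  110 + 38 = 148;  300 + 148 = 448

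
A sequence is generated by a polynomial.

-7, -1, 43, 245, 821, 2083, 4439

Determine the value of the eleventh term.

36323

6  44  202  576  1262  2356
38  158  374  686  1094
120  216  312  408
96  96  96
Constant fourth difference = 96, so extend:
408 + 96 = 504;  1094 + 504 = 1598;  2356 + 1598 = 3954;  4439 + 3954 = 8393
504 + 96 = 600;  1598 + 600 = 2198;  3954 + 2198 = 6152;  8393 + 6152 = 14545
600 + 96 = 696;  2198 + 696 = 2894;  6152 + 2894 = 9046;  14545 + 9046 = 23591
696 + 96 = 792;  2894 + 792 = 3686;  9046 + 3686 = 12732;  23591 + 12732 = 36323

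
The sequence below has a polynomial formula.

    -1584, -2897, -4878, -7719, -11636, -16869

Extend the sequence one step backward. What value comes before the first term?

-771

Δ: -1313  -1981  -2841  -3917  -5233
Δ²: -668  -860  -1076  -1316
Δ³: -192  -216  -240
Δ⁴: -24  -24
The fourth differences are constant at -24.
Work back: -192 + 24 = -168;  -668 + 168 = -500;  -1313 + 500 = -813;  -1584 + 813 = -771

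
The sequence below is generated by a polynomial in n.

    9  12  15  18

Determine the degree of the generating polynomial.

D1: 3, 3, 3
The first differences are constant, so the polynomial has degree 1.

1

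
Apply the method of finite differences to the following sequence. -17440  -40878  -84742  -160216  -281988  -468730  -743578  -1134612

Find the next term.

-1675336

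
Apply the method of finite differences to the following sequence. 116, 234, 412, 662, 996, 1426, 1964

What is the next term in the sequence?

2622

118 , 178 , 250 , 334 , 430 , 538
60 , 72 , 84 , 96 , 108
12 , 12 , 12 , 12
Constant third difference = 12, so extend:
108 + 12 = 120;  538 + 120 = 658;  1964 + 658 = 2622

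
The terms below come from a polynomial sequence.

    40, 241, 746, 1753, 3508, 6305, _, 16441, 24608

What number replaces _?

10486

Using the first 6 terms:
201, 505, 1007, 1755, 2797
304, 502, 748, 1042
198, 246, 294
48, 48
Constant fourth difference = 48.
Extend forward: 294 + 48 = 342;  1042 + 342 = 1384;  2797 + 1384 = 4181;  6305 + 4181 = 10486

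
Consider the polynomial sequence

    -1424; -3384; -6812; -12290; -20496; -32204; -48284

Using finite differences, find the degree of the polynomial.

4

D1: -1960, -3428, -5478, -8206, -11708, -16080
D2: -1468, -2050, -2728, -3502, -4372
D3: -582, -678, -774, -870
D4: -96, -96, -96
The fourth differences are constant, so the polynomial has degree 4.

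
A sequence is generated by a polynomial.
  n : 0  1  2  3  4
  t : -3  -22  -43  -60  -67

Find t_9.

258

-19  -21  -17  -7
-2  4  10
6  6
Third differences constant at 6.
10 + 6 = 16;  -7 + 16 = 9;  -67 + 9 = -58
16 + 6 = 22;  9 + 22 = 31;  -58 + 31 = -27
22 + 6 = 28;  31 + 28 = 59;  -27 + 59 = 32
28 + 6 = 34;  59 + 34 = 93;  32 + 93 = 125
34 + 6 = 40;  93 + 40 = 133;  125 + 133 = 258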